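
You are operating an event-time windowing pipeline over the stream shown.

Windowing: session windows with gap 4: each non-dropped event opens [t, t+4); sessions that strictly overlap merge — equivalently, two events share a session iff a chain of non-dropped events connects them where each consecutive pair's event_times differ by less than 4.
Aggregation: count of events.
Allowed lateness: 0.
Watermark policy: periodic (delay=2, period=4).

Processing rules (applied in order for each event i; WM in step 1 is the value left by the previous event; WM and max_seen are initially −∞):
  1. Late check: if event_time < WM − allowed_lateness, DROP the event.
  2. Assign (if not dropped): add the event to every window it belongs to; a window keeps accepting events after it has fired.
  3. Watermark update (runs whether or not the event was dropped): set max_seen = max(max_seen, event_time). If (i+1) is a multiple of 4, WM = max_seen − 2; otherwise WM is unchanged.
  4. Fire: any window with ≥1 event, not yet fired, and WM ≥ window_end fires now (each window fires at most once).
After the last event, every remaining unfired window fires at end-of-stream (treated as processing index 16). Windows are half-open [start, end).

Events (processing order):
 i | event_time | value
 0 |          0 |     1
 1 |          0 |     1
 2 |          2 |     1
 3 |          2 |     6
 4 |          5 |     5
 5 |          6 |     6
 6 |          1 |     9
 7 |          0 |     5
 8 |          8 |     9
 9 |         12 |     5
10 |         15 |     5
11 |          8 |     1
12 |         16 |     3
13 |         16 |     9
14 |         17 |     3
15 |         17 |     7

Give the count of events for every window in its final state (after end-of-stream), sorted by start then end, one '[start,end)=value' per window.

i=0 t=0 v=1: → [0,4); WM=−∞
i=1 t=0 v=1: → [0,4); WM=−∞
i=2 t=2 v=1: → [0,6); WM=−∞
i=3 t=2 v=6: → [0,6); WM=0
i=4 t=5 v=5: → [0,9); WM=0
i=5 t=6 v=6: → [0,10); WM=0
i=6 t=1 v=9: → [0,10); WM=0
i=7 t=0 v=5: → [0,10); WM=4
i=8 t=8 v=9: → [0,12); WM=4
i=9 t=12 v=5: → [12,16); WM=4
i=10 t=15 v=5: → [12,19); WM=4
i=11 t=8 v=1: → [0,12); WM=13
i=12 t=16 v=3: → [12,20); WM=13
i=13 t=16 v=9: → [12,20); WM=13
i=14 t=17 v=3: → [12,21); WM=13
i=15 t=17 v=7: → [12,21); WM=15

[0,12)=10 [12,21)=6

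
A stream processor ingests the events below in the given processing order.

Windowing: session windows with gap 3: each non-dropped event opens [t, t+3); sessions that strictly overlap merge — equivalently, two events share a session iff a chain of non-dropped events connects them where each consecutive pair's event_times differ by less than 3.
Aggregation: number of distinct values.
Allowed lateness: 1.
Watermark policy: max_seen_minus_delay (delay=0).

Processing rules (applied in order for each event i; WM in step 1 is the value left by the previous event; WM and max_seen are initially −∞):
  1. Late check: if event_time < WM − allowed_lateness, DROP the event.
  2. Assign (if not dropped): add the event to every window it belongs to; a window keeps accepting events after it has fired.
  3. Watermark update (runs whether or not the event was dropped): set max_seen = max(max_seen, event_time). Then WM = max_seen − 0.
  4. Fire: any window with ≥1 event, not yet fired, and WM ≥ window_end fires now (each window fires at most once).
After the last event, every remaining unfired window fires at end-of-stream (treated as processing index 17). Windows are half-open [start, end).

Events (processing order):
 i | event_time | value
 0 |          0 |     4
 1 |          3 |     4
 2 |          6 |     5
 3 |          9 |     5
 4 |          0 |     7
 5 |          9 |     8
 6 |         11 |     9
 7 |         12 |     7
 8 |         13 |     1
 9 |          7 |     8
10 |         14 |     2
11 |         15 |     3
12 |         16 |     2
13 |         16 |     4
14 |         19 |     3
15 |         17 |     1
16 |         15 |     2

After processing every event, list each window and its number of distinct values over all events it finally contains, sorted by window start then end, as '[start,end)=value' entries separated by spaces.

[0,3)=1 [3,6)=1 [6,9)=1 [9,19)=8 [19,22)=1

i=0 t=0 v=4: → [0,3); WM=0
i=1 t=3 v=4: → [3,6); WM=3
i=2 t=6 v=5: → [6,9); WM=6
i=3 t=9 v=5: → [9,12); WM=9
i=4 t=0 v=7: DROP (t<9-1); WM=9
i=5 t=9 v=8: → [9,12); WM=9
i=6 t=11 v=9: → [9,14); WM=11
i=7 t=12 v=7: → [9,15); WM=12
i=8 t=13 v=1: → [9,16); WM=13
i=9 t=7 v=8: DROP (t<13-1); WM=13
i=10 t=14 v=2: → [9,17); WM=14
i=11 t=15 v=3: → [9,18); WM=15
i=12 t=16 v=2: → [9,19); WM=16
i=13 t=16 v=4: → [9,19); WM=16
i=14 t=19 v=3: → [19,22); WM=19
i=15 t=17 v=1: DROP (t<19-1); WM=19
i=16 t=15 v=2: DROP (t<19-1); WM=19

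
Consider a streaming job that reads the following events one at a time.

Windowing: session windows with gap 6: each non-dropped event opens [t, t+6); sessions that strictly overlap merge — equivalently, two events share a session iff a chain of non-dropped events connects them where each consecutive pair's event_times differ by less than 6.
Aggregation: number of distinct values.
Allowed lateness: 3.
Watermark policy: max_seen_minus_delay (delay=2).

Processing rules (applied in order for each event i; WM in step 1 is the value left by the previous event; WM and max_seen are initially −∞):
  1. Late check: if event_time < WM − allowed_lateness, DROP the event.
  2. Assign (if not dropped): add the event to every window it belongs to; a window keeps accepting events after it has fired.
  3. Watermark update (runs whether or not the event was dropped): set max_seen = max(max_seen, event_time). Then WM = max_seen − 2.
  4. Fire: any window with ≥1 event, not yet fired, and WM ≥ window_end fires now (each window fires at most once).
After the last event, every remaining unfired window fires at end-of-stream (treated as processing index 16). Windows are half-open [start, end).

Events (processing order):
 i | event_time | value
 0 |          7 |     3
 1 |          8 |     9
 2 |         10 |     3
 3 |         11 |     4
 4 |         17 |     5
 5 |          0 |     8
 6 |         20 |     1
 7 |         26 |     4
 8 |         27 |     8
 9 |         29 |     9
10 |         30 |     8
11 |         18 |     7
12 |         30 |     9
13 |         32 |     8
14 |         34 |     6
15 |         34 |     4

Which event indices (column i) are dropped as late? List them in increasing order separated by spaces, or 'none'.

5 11

i=0 t=7 v=3: → [7,13); WM=5
i=1 t=8 v=9: → [7,14); WM=6
i=2 t=10 v=3: → [7,16); WM=8
i=3 t=11 v=4: → [7,17); WM=9
i=4 t=17 v=5: → [17,23); WM=15
i=5 t=0 v=8: DROP (t<15-3); WM=15
i=6 t=20 v=1: → [17,26); WM=18
i=7 t=26 v=4: → [26,32); WM=24
i=8 t=27 v=8: → [26,33); WM=25
i=9 t=29 v=9: → [26,35); WM=27
i=10 t=30 v=8: → [26,36); WM=28
i=11 t=18 v=7: DROP (t<28-3); WM=28
i=12 t=30 v=9: → [26,36); WM=28
i=13 t=32 v=8: → [26,38); WM=30
i=14 t=34 v=6: → [26,40); WM=32
i=15 t=34 v=4: → [26,40); WM=32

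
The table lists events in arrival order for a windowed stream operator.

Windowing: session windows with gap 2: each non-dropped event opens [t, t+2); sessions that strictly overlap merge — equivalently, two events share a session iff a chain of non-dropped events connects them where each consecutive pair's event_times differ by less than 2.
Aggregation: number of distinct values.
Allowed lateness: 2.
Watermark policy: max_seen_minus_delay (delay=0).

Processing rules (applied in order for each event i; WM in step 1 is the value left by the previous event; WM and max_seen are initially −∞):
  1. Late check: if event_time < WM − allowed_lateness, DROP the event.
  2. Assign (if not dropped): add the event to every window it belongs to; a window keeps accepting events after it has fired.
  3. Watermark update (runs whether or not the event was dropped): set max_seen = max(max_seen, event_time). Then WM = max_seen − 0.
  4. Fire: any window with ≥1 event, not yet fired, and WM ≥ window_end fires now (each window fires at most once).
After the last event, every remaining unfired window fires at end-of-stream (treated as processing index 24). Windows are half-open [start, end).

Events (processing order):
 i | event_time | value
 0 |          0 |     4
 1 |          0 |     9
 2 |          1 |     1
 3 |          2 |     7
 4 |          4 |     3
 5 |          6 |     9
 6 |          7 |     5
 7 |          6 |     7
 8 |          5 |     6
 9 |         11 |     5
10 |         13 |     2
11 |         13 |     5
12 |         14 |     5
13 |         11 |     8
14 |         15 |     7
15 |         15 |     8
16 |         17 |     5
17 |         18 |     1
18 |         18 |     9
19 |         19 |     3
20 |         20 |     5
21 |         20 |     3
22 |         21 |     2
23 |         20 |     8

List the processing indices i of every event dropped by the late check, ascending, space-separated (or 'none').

i=0 t=0 v=4: → [0,2); WM=0
i=1 t=0 v=9: → [0,2); WM=0
i=2 t=1 v=1: → [0,3); WM=1
i=3 t=2 v=7: → [0,4); WM=2
i=4 t=4 v=3: → [4,6); WM=4
i=5 t=6 v=9: → [6,8); WM=6
i=6 t=7 v=5: → [6,9); WM=7
i=7 t=6 v=7: → [6,9); WM=7
i=8 t=5 v=6: → [4,9); WM=7
i=9 t=11 v=5: → [11,13); WM=11
i=10 t=13 v=2: → [13,15); WM=13
i=11 t=13 v=5: → [13,15); WM=13
i=12 t=14 v=5: → [13,16); WM=14
i=13 t=11 v=8: DROP (t<14-2); WM=14
i=14 t=15 v=7: → [13,17); WM=15
i=15 t=15 v=8: → [13,17); WM=15
i=16 t=17 v=5: → [17,19); WM=17
i=17 t=18 v=1: → [17,20); WM=18
i=18 t=18 v=9: → [17,20); WM=18
i=19 t=19 v=3: → [17,21); WM=19
i=20 t=20 v=5: → [17,22); WM=20
i=21 t=20 v=3: → [17,22); WM=20
i=22 t=21 v=2: → [17,23); WM=21
i=23 t=20 v=8: → [17,23); WM=21

13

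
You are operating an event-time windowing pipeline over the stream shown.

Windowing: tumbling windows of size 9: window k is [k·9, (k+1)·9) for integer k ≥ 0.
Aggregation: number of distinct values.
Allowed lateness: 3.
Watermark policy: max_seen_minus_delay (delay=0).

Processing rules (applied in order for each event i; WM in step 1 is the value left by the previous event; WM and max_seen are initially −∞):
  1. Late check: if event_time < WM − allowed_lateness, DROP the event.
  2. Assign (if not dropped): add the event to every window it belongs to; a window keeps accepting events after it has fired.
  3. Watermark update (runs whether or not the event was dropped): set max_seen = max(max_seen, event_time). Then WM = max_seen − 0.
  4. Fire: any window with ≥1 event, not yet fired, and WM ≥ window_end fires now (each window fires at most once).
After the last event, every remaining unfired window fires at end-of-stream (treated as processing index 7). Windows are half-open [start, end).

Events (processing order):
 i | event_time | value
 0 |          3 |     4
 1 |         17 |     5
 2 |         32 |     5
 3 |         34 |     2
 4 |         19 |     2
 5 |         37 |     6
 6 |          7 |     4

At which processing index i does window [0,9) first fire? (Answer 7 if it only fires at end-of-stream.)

1

i=0 t=3 v=4: → [0,9); WM=3
i=1 t=17 v=5: → [9,18); WM=17; [0,9) fires=1
i=2 t=32 v=5: → [27,36); WM=32; [9,18) fires=1
i=3 t=34 v=2: → [27,36); WM=34
i=4 t=19 v=2: DROP (t<34-3); WM=34
i=5 t=37 v=6: → [36,45); WM=37; [27,36) fires=2
i=6 t=7 v=4: DROP (t<37-3); WM=37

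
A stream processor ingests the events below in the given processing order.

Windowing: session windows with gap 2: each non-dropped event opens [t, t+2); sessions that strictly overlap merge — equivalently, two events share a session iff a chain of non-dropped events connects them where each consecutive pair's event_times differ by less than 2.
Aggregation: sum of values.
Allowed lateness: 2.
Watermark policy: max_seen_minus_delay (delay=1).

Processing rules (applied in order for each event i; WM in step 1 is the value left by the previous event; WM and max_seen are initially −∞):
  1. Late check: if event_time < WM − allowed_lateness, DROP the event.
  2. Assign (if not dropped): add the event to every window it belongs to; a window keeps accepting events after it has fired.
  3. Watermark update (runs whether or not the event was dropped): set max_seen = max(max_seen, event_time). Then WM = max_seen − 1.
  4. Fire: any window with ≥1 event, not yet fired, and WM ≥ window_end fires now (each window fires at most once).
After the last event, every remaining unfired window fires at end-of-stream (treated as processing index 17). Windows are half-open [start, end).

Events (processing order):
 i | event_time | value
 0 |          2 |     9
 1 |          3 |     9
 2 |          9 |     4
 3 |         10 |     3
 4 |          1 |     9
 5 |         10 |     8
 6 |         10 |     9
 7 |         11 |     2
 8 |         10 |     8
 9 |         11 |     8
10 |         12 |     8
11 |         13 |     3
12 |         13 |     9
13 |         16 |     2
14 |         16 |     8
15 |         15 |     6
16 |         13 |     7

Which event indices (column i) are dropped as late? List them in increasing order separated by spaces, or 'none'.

i=0 t=2 v=9: → [2,4); WM=1
i=1 t=3 v=9: → [2,5); WM=2
i=2 t=9 v=4: → [9,11); WM=8
i=3 t=10 v=3: → [9,12); WM=9
i=4 t=1 v=9: DROP (t<9-2); WM=9
i=5 t=10 v=8: → [9,12); WM=9
i=6 t=10 v=9: → [9,12); WM=9
i=7 t=11 v=2: → [9,13); WM=10
i=8 t=10 v=8: → [9,13); WM=10
i=9 t=11 v=8: → [9,13); WM=10
i=10 t=12 v=8: → [9,14); WM=11
i=11 t=13 v=3: → [9,15); WM=12
i=12 t=13 v=9: → [9,15); WM=12
i=13 t=16 v=2: → [16,18); WM=15
i=14 t=16 v=8: → [16,18); WM=15
i=15 t=15 v=6: → [15,18); WM=15
i=16 t=13 v=7: → [9,15); WM=15

4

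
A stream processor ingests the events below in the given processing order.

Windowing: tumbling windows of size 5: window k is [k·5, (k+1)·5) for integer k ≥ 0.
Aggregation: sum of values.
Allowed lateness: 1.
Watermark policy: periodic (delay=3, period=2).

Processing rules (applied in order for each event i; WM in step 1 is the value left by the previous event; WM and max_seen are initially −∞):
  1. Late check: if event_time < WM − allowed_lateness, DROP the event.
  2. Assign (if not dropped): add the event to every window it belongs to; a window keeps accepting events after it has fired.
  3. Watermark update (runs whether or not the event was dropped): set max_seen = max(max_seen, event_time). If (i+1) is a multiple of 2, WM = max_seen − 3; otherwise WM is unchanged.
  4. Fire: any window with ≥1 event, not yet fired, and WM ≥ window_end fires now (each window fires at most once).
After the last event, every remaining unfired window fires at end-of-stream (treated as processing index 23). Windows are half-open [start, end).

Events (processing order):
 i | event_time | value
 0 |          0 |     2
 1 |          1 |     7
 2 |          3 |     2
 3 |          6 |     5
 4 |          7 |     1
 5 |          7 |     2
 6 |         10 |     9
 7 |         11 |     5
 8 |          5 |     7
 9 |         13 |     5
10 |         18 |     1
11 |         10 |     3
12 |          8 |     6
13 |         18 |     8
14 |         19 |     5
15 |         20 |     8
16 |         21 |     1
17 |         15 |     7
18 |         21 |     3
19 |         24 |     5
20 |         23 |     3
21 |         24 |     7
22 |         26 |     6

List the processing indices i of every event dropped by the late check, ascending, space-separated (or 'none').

i=0 t=0 v=2: → [0,5); WM=−∞
i=1 t=1 v=7: → [0,5); WM=-2
i=2 t=3 v=2: → [0,5); WM=-2
i=3 t=6 v=5: → [5,10); WM=3
i=4 t=7 v=1: → [5,10); WM=3
i=5 t=7 v=2: → [5,10); WM=4
i=6 t=10 v=9: → [10,15); WM=4
i=7 t=11 v=5: → [10,15); WM=8; [0,5) fires=11
i=8 t=5 v=7: DROP (t<8-1); WM=8
i=9 t=13 v=5: → [10,15); WM=10; [5,10) fires=8
i=10 t=18 v=1: → [15,20); WM=10
i=11 t=10 v=3: → [10,15); WM=15; [10,15) fires=22
i=12 t=8 v=6: DROP (t<15-1); WM=15
i=13 t=18 v=8: → [15,20); WM=15
i=14 t=19 v=5: → [15,20); WM=15
i=15 t=20 v=8: → [20,25); WM=17
i=16 t=21 v=1: → [20,25); WM=17
i=17 t=15 v=7: DROP (t<17-1); WM=18
i=18 t=21 v=3: → [20,25); WM=18
i=19 t=24 v=5: → [20,25); WM=21; [15,20) fires=14
i=20 t=23 v=3: → [20,25); WM=21
i=21 t=24 v=7: → [20,25); WM=21
i=22 t=26 v=6: → [25,30); WM=21

8 12 17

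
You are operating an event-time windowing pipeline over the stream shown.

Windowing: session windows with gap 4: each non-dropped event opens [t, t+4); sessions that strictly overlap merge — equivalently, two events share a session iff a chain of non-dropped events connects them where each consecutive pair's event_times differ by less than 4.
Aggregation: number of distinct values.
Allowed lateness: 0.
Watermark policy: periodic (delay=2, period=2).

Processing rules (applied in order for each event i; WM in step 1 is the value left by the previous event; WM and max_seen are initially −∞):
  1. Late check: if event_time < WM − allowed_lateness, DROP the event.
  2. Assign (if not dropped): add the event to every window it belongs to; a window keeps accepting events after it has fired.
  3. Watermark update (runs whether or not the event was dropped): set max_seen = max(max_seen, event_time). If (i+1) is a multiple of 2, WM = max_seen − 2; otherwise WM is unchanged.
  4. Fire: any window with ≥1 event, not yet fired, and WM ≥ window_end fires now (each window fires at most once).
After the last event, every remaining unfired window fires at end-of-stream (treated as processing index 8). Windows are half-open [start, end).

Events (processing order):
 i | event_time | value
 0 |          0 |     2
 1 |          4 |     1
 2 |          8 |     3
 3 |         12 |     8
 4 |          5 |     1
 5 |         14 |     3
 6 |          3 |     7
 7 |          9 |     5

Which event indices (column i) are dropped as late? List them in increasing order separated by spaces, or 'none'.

4 6 7

i=0 t=0 v=2: → [0,4); WM=−∞
i=1 t=4 v=1: → [4,8); WM=2
i=2 t=8 v=3: → [8,12); WM=2
i=3 t=12 v=8: → [12,16); WM=10
i=4 t=5 v=1: DROP (t<10-0); WM=10
i=5 t=14 v=3: → [12,18); WM=12
i=6 t=3 v=7: DROP (t<12-0); WM=12
i=7 t=9 v=5: DROP (t<12-0); WM=12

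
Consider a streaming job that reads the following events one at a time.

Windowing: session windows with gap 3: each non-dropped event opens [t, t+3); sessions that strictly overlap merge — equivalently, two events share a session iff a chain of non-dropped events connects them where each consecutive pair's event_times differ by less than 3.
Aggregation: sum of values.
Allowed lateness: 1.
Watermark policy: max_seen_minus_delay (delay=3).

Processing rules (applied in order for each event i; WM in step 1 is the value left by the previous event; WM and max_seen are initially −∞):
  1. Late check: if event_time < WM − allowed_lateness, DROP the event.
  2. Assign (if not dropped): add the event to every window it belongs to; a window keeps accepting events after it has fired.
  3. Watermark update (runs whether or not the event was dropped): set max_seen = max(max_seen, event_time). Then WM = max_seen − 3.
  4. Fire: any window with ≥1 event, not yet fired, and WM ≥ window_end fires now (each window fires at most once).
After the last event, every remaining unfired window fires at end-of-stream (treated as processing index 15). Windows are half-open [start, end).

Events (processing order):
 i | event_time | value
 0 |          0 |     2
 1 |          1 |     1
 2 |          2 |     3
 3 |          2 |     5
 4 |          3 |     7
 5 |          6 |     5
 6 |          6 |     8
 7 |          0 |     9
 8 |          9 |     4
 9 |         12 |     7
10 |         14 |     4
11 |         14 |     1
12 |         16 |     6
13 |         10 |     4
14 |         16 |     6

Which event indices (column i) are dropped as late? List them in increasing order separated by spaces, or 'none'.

7 13

i=0 t=0 v=2: → [0,3); WM=-3
i=1 t=1 v=1: → [0,4); WM=-2
i=2 t=2 v=3: → [0,5); WM=-1
i=3 t=2 v=5: → [0,5); WM=-1
i=4 t=3 v=7: → [0,6); WM=0
i=5 t=6 v=5: → [6,9); WM=3
i=6 t=6 v=8: → [6,9); WM=3
i=7 t=0 v=9: DROP (t<3-1); WM=3
i=8 t=9 v=4: → [9,12); WM=6
i=9 t=12 v=7: → [12,15); WM=9
i=10 t=14 v=4: → [12,17); WM=11
i=11 t=14 v=1: → [12,17); WM=11
i=12 t=16 v=6: → [12,19); WM=13
i=13 t=10 v=4: DROP (t<13-1); WM=13
i=14 t=16 v=6: → [12,19); WM=13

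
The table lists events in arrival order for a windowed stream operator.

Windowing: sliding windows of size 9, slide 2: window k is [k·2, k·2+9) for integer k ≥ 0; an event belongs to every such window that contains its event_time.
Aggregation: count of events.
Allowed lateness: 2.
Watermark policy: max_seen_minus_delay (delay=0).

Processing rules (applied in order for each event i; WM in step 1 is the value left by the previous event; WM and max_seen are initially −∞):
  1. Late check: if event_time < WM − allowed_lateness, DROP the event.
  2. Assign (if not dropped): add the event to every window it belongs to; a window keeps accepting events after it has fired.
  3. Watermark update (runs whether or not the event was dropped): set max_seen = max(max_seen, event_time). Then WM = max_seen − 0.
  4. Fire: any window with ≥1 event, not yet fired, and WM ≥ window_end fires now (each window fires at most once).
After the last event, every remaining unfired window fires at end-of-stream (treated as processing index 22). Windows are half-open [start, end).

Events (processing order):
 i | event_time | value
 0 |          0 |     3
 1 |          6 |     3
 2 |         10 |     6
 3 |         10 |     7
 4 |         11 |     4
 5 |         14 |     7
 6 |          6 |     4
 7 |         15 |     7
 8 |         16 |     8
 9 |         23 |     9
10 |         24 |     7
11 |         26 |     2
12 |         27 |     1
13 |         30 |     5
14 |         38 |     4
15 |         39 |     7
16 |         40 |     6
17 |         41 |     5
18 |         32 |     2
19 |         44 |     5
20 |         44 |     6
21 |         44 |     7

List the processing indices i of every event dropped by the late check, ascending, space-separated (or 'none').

6 18

i=0 t=0 v=3: → [0,9); WM=0
i=1 t=6 v=3: → [6,15),[4,13),[2,11),[0,9); WM=6
i=2 t=10 v=6: → [10,19),[8,17),[6,15),[4,13),[2,11); WM=10; [0,9) fires=2
i=3 t=10 v=7: → [10,19),[8,17),[6,15),[4,13),[2,11); WM=10
i=4 t=11 v=4: → [10,19),[8,17),[6,15),[4,13); WM=11; [2,11) fires=3
i=5 t=14 v=7: → [14,23),[12,21),[10,19),[8,17),[6,15); WM=14; [4,13) fires=4
i=6 t=6 v=4: DROP (t<14-2); WM=14
i=7 t=15 v=7: → [14,23),[12,21),[10,19),[8,17); WM=15; [6,15) fires=5
i=8 t=16 v=8: → [16,25),[14,23),[12,21),[10,19),[8,17); WM=16
i=9 t=23 v=9: → [22,31),[20,29),[18,27),[16,25); WM=23; [8,17) fires=6 [10,19) fires=6 [12,21) fires=3 [14,23) fires=3
i=10 t=24 v=7: → [24,33),[22,31),[20,29),[18,27),[16,25); WM=24
i=11 t=26 v=2: → [26,35),[24,33),[22,31),[20,29),[18,27); WM=26; [16,25) fires=3
i=12 t=27 v=1: → [26,35),[24,33),[22,31),[20,29); WM=27; [18,27) fires=3
i=13 t=30 v=5: → [30,39),[28,37),[26,35),[24,33),[22,31); WM=30; [20,29) fires=4
i=14 t=38 v=4: → [38,47),[36,45),[34,43),[32,41),[30,39); WM=38; [22,31) fires=5 [24,33) fires=4 [26,35) fires=3 [28,37) fires=1
i=15 t=39 v=7: → [38,47),[36,45),[34,43),[32,41); WM=39; [30,39) fires=2
i=16 t=40 v=6: → [40,49),[38,47),[36,45),[34,43),[32,41); WM=40
i=17 t=41 v=5: → [40,49),[38,47),[36,45),[34,43); WM=41; [32,41) fires=3
i=18 t=32 v=2: DROP (t<41-2); WM=41
i=19 t=44 v=5: → [44,53),[42,51),[40,49),[38,47),[36,45); WM=44; [34,43) fires=4
i=20 t=44 v=6: → [44,53),[42,51),[40,49),[38,47),[36,45); WM=44
i=21 t=44 v=7: → [44,53),[42,51),[40,49),[38,47),[36,45); WM=44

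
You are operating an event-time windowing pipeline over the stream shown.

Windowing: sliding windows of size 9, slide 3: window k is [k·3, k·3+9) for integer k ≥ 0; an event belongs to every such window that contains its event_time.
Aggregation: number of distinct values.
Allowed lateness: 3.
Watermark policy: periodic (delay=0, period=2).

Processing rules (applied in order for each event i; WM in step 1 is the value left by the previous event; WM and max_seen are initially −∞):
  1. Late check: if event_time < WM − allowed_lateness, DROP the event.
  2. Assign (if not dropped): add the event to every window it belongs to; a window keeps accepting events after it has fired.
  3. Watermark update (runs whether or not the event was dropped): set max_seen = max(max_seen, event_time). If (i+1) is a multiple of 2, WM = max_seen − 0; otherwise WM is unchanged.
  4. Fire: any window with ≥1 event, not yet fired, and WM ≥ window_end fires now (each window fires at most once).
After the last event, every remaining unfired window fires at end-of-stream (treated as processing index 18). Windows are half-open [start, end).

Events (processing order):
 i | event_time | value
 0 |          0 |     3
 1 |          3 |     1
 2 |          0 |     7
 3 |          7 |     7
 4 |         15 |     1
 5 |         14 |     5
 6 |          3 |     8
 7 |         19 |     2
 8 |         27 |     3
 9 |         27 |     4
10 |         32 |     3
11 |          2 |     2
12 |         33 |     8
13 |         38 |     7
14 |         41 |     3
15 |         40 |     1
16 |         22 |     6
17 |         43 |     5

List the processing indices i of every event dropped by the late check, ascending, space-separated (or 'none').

i=0 t=0 v=3: → [0,9); WM=−∞
i=1 t=3 v=1: → [3,12),[0,9); WM=3
i=2 t=0 v=7: → [0,9); WM=3
i=3 t=7 v=7: → [6,15),[3,12),[0,9); WM=7
i=4 t=15 v=1: → [15,24),[12,21),[9,18); WM=7
i=5 t=14 v=5: → [12,21),[9,18),[6,15); WM=15; [0,9) fires=3 [3,12) fires=2 [6,15) fires=2
i=6 t=3 v=8: DROP (t<15-3); WM=15
i=7 t=19 v=2: → [18,27),[15,24),[12,21); WM=19; [9,18) fires=2
i=8 t=27 v=3: → [27,36),[24,33),[21,30); WM=19
i=9 t=27 v=4: → [27,36),[24,33),[21,30); WM=27; [12,21) fires=3 [15,24) fires=2 [18,27) fires=1
i=10 t=32 v=3: → [30,39),[27,36),[24,33); WM=27
i=11 t=2 v=2: DROP (t<27-3); WM=32; [21,30) fires=2
i=12 t=33 v=8: → [33,42),[30,39),[27,36); WM=32
i=13 t=38 v=7: → [36,45),[33,42),[30,39); WM=38; [24,33) fires=2 [27,36) fires=3
i=14 t=41 v=3: → [39,48),[36,45),[33,42); WM=38
i=15 t=40 v=1: → [39,48),[36,45),[33,42); WM=41; [30,39) fires=3
i=16 t=22 v=6: DROP (t<41-3); WM=41
i=17 t=43 v=5: → [42,51),[39,48),[36,45); WM=43; [33,42) fires=4

6 11 16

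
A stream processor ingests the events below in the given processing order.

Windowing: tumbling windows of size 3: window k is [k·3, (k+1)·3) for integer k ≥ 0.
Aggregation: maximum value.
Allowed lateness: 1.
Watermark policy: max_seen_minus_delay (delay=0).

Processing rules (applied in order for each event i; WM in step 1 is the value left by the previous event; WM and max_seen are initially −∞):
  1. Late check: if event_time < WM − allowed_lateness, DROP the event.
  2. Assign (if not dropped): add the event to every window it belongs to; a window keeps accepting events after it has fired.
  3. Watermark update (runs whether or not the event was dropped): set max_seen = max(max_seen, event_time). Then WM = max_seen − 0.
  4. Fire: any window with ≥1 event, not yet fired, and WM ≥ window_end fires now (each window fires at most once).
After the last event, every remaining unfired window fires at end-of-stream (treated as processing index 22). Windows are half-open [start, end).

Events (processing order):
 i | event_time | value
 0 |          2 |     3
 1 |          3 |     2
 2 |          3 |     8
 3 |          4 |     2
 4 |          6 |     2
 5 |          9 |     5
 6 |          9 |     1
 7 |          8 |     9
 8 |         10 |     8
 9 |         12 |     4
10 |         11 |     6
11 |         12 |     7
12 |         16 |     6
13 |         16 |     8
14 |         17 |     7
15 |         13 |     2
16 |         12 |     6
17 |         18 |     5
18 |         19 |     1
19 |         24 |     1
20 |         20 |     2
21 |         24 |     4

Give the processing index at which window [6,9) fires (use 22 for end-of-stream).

i=0 t=2 v=3: → [0,3); WM=2
i=1 t=3 v=2: → [3,6); WM=3; [0,3) fires=3
i=2 t=3 v=8: → [3,6); WM=3
i=3 t=4 v=2: → [3,6); WM=4
i=4 t=6 v=2: → [6,9); WM=6; [3,6) fires=8
i=5 t=9 v=5: → [9,12); WM=9; [6,9) fires=2
i=6 t=9 v=1: → [9,12); WM=9
i=7 t=8 v=9: → [6,9); WM=9
i=8 t=10 v=8: → [9,12); WM=10
i=9 t=12 v=4: → [12,15); WM=12; [9,12) fires=8
i=10 t=11 v=6: → [9,12); WM=12
i=11 t=12 v=7: → [12,15); WM=12
i=12 t=16 v=6: → [15,18); WM=16; [12,15) fires=7
i=13 t=16 v=8: → [15,18); WM=16
i=14 t=17 v=7: → [15,18); WM=17
i=15 t=13 v=2: DROP (t<17-1); WM=17
i=16 t=12 v=6: DROP (t<17-1); WM=17
i=17 t=18 v=5: → [18,21); WM=18; [15,18) fires=8
i=18 t=19 v=1: → [18,21); WM=19
i=19 t=24 v=1: → [24,27); WM=24; [18,21) fires=5
i=20 t=20 v=2: DROP (t<24-1); WM=24
i=21 t=24 v=4: → [24,27); WM=24

5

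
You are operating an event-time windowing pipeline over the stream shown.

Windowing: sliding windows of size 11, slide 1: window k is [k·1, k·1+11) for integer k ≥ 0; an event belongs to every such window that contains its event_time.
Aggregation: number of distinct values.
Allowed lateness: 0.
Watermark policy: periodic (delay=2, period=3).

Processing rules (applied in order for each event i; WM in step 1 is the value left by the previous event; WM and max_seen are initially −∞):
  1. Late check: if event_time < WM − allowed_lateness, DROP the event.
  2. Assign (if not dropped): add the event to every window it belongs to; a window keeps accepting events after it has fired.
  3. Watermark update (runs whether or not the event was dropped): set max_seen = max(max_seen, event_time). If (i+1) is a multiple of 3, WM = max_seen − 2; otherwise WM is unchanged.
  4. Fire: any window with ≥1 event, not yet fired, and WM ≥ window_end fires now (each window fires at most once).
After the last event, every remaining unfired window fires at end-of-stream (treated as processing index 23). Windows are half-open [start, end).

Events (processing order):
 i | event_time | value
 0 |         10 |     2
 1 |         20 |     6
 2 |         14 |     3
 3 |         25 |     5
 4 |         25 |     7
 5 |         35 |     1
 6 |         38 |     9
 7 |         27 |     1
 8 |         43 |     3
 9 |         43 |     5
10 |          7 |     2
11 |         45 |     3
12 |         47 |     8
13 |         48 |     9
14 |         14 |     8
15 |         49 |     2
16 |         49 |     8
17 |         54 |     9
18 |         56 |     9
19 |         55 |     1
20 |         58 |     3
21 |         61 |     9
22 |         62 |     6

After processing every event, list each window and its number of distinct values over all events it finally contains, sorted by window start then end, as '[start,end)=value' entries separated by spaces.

[0,11)=1 [1,12)=1 [2,13)=1 [3,14)=1 [4,15)=2 [5,16)=2 [6,17)=2 [7,18)=2 [8,19)=2 [9,20)=2 [10,21)=3 [11,22)=2 [12,23)=2 [13,24)=2 [14,25)=2 [15,26)=3 [16,27)=3 [17,28)=3 [18,29)=3 [19,30)=3 [20,31)=3 [21,32)=2 [22,33)=2 [23,34)=2 [24,35)=2 [25,36)=3 [26,37)=1 [27,38)=1 [28,39)=2 [29,40)=2 [30,41)=2 [31,42)=2 [32,43)=2 [33,44)=4 [34,45)=4 [35,46)=4 [36,47)=3 [37,48)=4 [38,49)=4 [39,50)=5 [40,51)=5 [41,52)=5 [42,53)=5 [43,54)=5 [44,55)=4 [45,56)=5 [46,57)=4 [47,58)=4 [48,59)=5 [49,60)=5 [50,61)=3 [51,62)=3 [52,63)=4 [53,64)=4 [54,65)=4 [55,66)=4 [56,67)=3 [57,68)=3 [58,69)=3 [59,70)=2 [60,71)=2 [61,72)=2 [62,73)=1

i=0 t=10 v=2: → [10,21),[9,20),[8,19),[7,18),[6,17),[5,16),[4,15),[3,14),[2,13),[1,12),[0,11); WM=−∞
i=1 t=20 v=6: → [20,31),[19,30),[18,29),[17,28),[16,27),[15,26),[14,25),[13,24),[12,23),[11,22),[10,21); WM=−∞
i=2 t=14 v=3: → [14,25),[13,24),[12,23),[11,22),[10,21),[9,20),[8,19),[7,18),[6,17),[5,16),[4,15); WM=18; [0,11) fires=1 [1,12) fires=1 [2,13) fires=1 [3,14) fires=1 [4,15) fires=2 [5,16) fires=2 [6,17) fires=2 [7,18) fires=2
i=3 t=25 v=5: → [25,36),[24,35),[23,34),[22,33),[21,32),[20,31),[19,30),[18,29),[17,28),[16,27),[15,26); WM=18
i=4 t=25 v=7: → [25,36),[24,35),[23,34),[22,33),[21,32),[20,31),[19,30),[18,29),[17,28),[16,27),[15,26); WM=18
i=5 t=35 v=1: → [35,46),[34,45),[33,44),[32,43),[31,42),[30,41),[29,40),[28,39),[27,38),[26,37),[25,36); WM=33; [8,19) fires=2 [9,20) fires=2 [10,21) fires=3 [11,22) fires=2 [12,23) fires=2 [13,24) fires=2 [14,25) fires=2 [15,26) fires=3 [16,27) fires=3 [17,28) fires=3 [18,29) fires=3 [19,30) fires=3 [20,31) fires=3 [21,32) fires=2 [22,33) fires=2
i=6 t=38 v=9: → [38,49),[37,48),[36,47),[35,46),[34,45),[33,44),[32,43),[31,42),[30,41),[29,40),[28,39); WM=33
i=7 t=27 v=1: DROP (t<33-0); WM=33
i=8 t=43 v=3: → [43,54),[42,53),[41,52),[40,51),[39,50),[38,49),[37,48),[36,47),[35,46),[34,45),[33,44); WM=41; [23,34) fires=2 [24,35) fires=2 [25,36) fires=3 [26,37) fires=1 [27,38) fires=1 [28,39) fires=2 [29,40) fires=2 [30,41) fires=2
i=9 t=43 v=5: → [43,54),[42,53),[41,52),[40,51),[39,50),[38,49),[37,48),[36,47),[35,46),[34,45),[33,44); WM=41
i=10 t=7 v=2: DROP (t<41-0); WM=41
i=11 t=45 v=3: → [45,56),[44,55),[43,54),[42,53),[41,52),[40,51),[39,50),[38,49),[37,48),[36,47),[35,46); WM=43; [31,42) fires=2 [32,43) fires=2
i=12 t=47 v=8: → [47,58),[46,57),[45,56),[44,55),[43,54),[42,53),[41,52),[40,51),[39,50),[38,49),[37,48); WM=43
i=13 t=48 v=9: → [48,59),[47,58),[46,57),[45,56),[44,55),[43,54),[42,53),[41,52),[40,51),[39,50),[38,49); WM=43
i=14 t=14 v=8: DROP (t<43-0); WM=46; [33,44) fires=4 [34,45) fires=4 [35,46) fires=4
i=15 t=49 v=2: → [49,60),[48,59),[47,58),[46,57),[45,56),[44,55),[43,54),[42,53),[41,52),[40,51),[39,50); WM=46
i=16 t=49 v=8: → [49,60),[48,59),[47,58),[46,57),[45,56),[44,55),[43,54),[42,53),[41,52),[40,51),[39,50); WM=46
i=17 t=54 v=9: → [54,65),[53,64),[52,63),[51,62),[50,61),[49,60),[48,59),[47,58),[46,57),[45,56),[44,55); WM=52; [36,47) fires=3 [37,48) fires=4 [38,49) fires=4 [39,50) fires=5 [40,51) fires=5 [41,52) fires=5
i=18 t=56 v=9: → [56,67),[55,66),[54,65),[53,64),[52,63),[51,62),[50,61),[49,60),[48,59),[47,58),[46,57); WM=52
i=19 t=55 v=1: → [55,66),[54,65),[53,64),[52,63),[51,62),[50,61),[49,60),[48,59),[47,58),[46,57),[45,56); WM=52
i=20 t=58 v=3: → [58,69),[57,68),[56,67),[55,66),[54,65),[53,64),[52,63),[51,62),[50,61),[49,60),[48,59); WM=56; [42,53) fires=5 [43,54) fires=5 [44,55) fires=4 [45,56) fires=5
i=21 t=61 v=9: → [61,72),[60,71),[59,70),[58,69),[57,68),[56,67),[55,66),[54,65),[53,64),[52,63),[51,62); WM=56
i=22 t=62 v=6: → [62,73),[61,72),[60,71),[59,70),[58,69),[57,68),[56,67),[55,66),[54,65),[53,64),[52,63); WM=56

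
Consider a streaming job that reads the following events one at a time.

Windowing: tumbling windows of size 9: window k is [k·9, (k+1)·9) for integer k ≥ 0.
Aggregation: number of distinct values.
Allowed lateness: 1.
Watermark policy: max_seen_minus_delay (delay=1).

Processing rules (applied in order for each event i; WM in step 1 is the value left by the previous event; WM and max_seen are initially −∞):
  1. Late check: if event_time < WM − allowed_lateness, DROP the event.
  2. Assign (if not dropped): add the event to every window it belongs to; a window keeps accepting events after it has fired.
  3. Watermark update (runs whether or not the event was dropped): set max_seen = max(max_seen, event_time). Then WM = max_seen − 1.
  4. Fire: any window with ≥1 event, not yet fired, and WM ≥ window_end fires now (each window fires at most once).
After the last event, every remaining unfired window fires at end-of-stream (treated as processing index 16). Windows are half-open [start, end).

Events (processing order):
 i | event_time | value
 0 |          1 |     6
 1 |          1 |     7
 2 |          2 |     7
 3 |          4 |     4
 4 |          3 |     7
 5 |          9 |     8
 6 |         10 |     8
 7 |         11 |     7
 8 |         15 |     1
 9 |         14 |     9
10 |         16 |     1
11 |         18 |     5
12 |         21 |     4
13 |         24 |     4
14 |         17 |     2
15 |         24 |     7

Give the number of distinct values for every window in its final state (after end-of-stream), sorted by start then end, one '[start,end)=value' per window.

i=0 t=1 v=6: → [0,9); WM=0
i=1 t=1 v=7: → [0,9); WM=0
i=2 t=2 v=7: → [0,9); WM=1
i=3 t=4 v=4: → [0,9); WM=3
i=4 t=3 v=7: → [0,9); WM=3
i=5 t=9 v=8: → [9,18); WM=8
i=6 t=10 v=8: → [9,18); WM=9; [0,9) fires=3
i=7 t=11 v=7: → [9,18); WM=10
i=8 t=15 v=1: → [9,18); WM=14
i=9 t=14 v=9: → [9,18); WM=14
i=10 t=16 v=1: → [9,18); WM=15
i=11 t=18 v=5: → [18,27); WM=17
i=12 t=21 v=4: → [18,27); WM=20; [9,18) fires=4
i=13 t=24 v=4: → [18,27); WM=23
i=14 t=17 v=2: DROP (t<23-1); WM=23
i=15 t=24 v=7: → [18,27); WM=23

[0,9)=3 [9,18)=4 [18,27)=3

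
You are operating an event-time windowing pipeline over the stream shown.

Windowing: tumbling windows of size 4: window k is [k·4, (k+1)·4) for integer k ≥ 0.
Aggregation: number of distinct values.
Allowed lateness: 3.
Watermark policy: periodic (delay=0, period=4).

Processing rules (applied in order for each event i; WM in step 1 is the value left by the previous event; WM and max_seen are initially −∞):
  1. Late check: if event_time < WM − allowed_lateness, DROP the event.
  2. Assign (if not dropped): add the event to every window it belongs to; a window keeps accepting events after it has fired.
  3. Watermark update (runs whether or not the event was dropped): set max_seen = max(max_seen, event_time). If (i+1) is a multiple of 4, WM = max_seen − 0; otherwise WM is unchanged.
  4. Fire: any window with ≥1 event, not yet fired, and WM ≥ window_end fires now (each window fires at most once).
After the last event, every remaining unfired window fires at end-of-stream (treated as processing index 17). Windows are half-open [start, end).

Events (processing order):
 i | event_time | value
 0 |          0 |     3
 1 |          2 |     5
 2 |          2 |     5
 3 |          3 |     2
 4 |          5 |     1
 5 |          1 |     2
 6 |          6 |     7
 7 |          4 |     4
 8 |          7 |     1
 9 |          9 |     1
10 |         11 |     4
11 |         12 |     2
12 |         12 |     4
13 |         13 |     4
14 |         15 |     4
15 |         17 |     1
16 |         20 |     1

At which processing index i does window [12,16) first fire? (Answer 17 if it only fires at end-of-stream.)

i=0 t=0 v=3: → [0,4); WM=−∞
i=1 t=2 v=5: → [0,4); WM=−∞
i=2 t=2 v=5: → [0,4); WM=−∞
i=3 t=3 v=2: → [0,4); WM=3
i=4 t=5 v=1: → [4,8); WM=3
i=5 t=1 v=2: → [0,4); WM=3
i=6 t=6 v=7: → [4,8); WM=3
i=7 t=4 v=4: → [4,8); WM=6; [0,4) fires=3
i=8 t=7 v=1: → [4,8); WM=6
i=9 t=9 v=1: → [8,12); WM=6
i=10 t=11 v=4: → [8,12); WM=6
i=11 t=12 v=2: → [12,16); WM=12; [4,8) fires=3 [8,12) fires=2
i=12 t=12 v=4: → [12,16); WM=12
i=13 t=13 v=4: → [12,16); WM=12
i=14 t=15 v=4: → [12,16); WM=12
i=15 t=17 v=1: → [16,20); WM=17; [12,16) fires=2
i=16 t=20 v=1: → [20,24); WM=17

15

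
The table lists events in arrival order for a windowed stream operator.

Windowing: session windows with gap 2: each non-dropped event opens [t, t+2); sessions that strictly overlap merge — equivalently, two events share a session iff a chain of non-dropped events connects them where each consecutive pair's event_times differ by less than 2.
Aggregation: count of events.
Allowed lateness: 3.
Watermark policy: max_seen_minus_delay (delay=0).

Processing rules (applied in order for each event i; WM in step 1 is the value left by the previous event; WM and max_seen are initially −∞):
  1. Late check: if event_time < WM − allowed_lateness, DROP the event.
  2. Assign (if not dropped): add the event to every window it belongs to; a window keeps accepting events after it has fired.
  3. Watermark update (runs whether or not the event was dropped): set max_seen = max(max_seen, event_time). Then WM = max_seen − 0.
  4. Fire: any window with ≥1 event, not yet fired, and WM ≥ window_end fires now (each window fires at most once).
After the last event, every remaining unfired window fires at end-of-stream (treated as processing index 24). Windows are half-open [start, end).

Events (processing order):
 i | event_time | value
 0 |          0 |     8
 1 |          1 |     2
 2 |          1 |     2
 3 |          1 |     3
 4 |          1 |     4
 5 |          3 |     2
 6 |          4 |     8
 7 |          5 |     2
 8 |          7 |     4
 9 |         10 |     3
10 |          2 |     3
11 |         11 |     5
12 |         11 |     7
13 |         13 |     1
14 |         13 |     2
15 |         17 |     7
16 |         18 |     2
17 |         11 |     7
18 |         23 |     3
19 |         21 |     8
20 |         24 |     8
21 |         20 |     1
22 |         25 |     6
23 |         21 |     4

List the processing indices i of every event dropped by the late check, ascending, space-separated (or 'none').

i=0 t=0 v=8: → [0,2); WM=0
i=1 t=1 v=2: → [0,3); WM=1
i=2 t=1 v=2: → [0,3); WM=1
i=3 t=1 v=3: → [0,3); WM=1
i=4 t=1 v=4: → [0,3); WM=1
i=5 t=3 v=2: → [3,5); WM=3
i=6 t=4 v=8: → [3,6); WM=4
i=7 t=5 v=2: → [3,7); WM=5
i=8 t=7 v=4: → [7,9); WM=7
i=9 t=10 v=3: → [10,12); WM=10
i=10 t=2 v=3: DROP (t<10-3); WM=10
i=11 t=11 v=5: → [10,13); WM=11
i=12 t=11 v=7: → [10,13); WM=11
i=13 t=13 v=1: → [13,15); WM=13
i=14 t=13 v=2: → [13,15); WM=13
i=15 t=17 v=7: → [17,19); WM=17
i=16 t=18 v=2: → [17,20); WM=18
i=17 t=11 v=7: DROP (t<18-3); WM=18
i=18 t=23 v=3: → [23,25); WM=23
i=19 t=21 v=8: → [21,23); WM=23
i=20 t=24 v=8: → [23,26); WM=24
i=21 t=20 v=1: DROP (t<24-3); WM=24
i=22 t=25 v=6: → [23,27); WM=25
i=23 t=21 v=4: DROP (t<25-3); WM=25

10 17 21 23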